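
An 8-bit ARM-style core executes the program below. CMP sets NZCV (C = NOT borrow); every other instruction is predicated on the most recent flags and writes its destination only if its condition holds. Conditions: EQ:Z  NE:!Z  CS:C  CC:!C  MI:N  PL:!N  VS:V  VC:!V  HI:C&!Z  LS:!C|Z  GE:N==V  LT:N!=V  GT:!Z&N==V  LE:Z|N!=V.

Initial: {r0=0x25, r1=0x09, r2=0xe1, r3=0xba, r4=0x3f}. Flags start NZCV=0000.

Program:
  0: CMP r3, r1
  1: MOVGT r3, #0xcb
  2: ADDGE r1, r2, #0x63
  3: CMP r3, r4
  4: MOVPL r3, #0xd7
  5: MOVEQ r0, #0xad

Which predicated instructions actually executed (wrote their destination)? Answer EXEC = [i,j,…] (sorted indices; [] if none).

EXEC = [4]

[0] flags=1010 → (cmp)
[1] flags=1010 GT?F → skip
[2] flags=1010 GE?F → skip
[3] flags=0011 → (cmp)
[4] flags=0011 PL?T → r3=0xd7
[5] flags=0011 EQ?F → skip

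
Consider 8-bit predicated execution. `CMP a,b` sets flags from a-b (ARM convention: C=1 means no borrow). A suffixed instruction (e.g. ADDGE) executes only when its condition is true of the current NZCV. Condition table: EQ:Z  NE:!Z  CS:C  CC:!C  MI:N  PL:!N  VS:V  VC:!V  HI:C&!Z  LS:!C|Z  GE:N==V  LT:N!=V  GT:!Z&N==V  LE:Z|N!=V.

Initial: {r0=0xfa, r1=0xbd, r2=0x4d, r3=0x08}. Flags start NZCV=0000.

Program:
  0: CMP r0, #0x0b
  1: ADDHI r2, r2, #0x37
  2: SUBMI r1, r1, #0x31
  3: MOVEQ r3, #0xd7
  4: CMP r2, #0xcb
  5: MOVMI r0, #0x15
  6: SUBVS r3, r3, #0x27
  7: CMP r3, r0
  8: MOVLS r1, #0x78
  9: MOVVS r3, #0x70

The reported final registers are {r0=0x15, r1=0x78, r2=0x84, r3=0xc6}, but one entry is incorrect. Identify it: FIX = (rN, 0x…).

FIX = (r3, 0x08)

0: ✓ CMP  NZCV=1010
1: ✓ ADDHI  r2←0x84
2: ✓ SUBMI  r1←0x8c
3: · MOVEQ
4: ✓ CMP  NZCV=1000
5: ✓ MOVMI  r0←0x15
6: · SUBVS
7: ✓ CMP  NZCV=1000
8: ✓ MOVLS  r1←0x78
9: · MOVVS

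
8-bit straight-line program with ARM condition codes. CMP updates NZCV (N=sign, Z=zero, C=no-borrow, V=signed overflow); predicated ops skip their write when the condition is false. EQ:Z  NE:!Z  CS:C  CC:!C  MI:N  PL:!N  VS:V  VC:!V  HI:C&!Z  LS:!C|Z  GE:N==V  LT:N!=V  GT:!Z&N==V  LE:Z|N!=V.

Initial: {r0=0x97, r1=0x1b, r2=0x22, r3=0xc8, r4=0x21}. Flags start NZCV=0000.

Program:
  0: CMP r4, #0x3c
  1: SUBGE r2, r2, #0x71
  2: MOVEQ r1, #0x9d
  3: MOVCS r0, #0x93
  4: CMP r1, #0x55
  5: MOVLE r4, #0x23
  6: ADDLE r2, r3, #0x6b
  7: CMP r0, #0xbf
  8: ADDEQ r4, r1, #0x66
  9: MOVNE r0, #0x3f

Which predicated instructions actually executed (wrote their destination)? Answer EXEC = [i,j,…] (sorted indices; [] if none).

EXEC = [5,6,9]

[0] flags=1000 → (cmp)
[1] flags=1000 GE?F → skip
[2] flags=1000 EQ?F → skip
[3] flags=1000 CS?F → skip
[4] flags=1000 → (cmp)
[5] flags=1000 LE?T → r4=0x23
[6] flags=1000 LE?T → r2=0x33
[7] flags=1000 → (cmp)
[8] flags=1000 EQ?F → skip
[9] flags=1000 NE?T → r0=0x3f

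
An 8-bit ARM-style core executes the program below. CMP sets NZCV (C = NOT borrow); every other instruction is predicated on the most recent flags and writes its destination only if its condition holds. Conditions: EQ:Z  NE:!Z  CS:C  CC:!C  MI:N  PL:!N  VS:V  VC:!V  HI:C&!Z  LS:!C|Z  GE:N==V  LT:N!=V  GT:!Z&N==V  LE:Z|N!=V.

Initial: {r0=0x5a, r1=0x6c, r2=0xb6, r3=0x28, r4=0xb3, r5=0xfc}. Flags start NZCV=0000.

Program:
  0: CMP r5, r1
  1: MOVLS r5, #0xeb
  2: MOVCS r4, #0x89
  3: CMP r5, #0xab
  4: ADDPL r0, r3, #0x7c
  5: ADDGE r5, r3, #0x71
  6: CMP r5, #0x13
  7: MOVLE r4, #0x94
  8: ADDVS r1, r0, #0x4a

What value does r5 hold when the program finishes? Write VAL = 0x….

VAL = 0x99

0: ✓ CMP  NZCV=1010
1: · MOVLS
2: ✓ MOVCS  r4←0x89
3: ✓ CMP  NZCV=0010
4: ✓ ADDPL  r0←0xa4
5: ✓ ADDGE  r5←0x99
6: ✓ CMP  NZCV=1010
7: ✓ MOVLE  r4←0x94
8: · ADDVS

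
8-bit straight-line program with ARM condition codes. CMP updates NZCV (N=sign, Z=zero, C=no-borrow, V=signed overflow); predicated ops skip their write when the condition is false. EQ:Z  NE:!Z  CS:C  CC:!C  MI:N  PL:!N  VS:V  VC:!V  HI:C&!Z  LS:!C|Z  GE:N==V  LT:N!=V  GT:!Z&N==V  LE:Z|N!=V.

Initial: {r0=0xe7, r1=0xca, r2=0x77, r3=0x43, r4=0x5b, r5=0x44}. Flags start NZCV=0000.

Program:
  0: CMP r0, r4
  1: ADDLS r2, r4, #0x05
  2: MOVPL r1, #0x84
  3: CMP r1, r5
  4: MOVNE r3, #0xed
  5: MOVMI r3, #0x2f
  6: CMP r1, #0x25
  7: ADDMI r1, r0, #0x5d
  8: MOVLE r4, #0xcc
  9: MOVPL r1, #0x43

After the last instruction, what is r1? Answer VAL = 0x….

VAL = 0x44

0: ✓ CMP  NZCV=1010
1: · ADDLS
2: · MOVPL
3: ✓ CMP  NZCV=1010
4: ✓ MOVNE  r3←0xed
5: ✓ MOVMI  r3←0x2f
6: ✓ CMP  NZCV=1010
7: ✓ ADDMI  r1←0x44
8: ✓ MOVLE  r4←0xcc
9: · MOVPL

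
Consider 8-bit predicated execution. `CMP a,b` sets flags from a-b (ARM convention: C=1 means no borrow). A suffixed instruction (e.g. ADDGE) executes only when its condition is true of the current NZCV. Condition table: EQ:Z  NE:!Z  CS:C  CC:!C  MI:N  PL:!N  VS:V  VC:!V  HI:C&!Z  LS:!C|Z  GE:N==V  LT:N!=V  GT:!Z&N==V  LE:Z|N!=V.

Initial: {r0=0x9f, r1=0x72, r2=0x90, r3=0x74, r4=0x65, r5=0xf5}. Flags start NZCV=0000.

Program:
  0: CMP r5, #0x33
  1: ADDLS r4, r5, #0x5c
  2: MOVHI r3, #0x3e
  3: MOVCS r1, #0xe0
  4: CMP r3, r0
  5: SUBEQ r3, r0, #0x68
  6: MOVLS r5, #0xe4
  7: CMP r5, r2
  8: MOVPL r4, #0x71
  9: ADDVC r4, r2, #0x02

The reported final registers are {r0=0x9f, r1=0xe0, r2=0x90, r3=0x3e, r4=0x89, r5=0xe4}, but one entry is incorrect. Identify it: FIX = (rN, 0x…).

FIX = (r4, 0x92)

[0] flags=1010 → (cmp)
[1] flags=1010 LS?F → skip
[2] flags=1010 HI?T → r3=0x3e
[3] flags=1010 CS?T → r1=0xe0
[4] flags=1001 → (cmp)
[5] flags=1001 EQ?F → skip
[6] flags=1001 LS?T → r5=0xe4
[7] flags=0010 → (cmp)
[8] flags=0010 PL?T → r4=0x71
[9] flags=0010 VC?T → r4=0x92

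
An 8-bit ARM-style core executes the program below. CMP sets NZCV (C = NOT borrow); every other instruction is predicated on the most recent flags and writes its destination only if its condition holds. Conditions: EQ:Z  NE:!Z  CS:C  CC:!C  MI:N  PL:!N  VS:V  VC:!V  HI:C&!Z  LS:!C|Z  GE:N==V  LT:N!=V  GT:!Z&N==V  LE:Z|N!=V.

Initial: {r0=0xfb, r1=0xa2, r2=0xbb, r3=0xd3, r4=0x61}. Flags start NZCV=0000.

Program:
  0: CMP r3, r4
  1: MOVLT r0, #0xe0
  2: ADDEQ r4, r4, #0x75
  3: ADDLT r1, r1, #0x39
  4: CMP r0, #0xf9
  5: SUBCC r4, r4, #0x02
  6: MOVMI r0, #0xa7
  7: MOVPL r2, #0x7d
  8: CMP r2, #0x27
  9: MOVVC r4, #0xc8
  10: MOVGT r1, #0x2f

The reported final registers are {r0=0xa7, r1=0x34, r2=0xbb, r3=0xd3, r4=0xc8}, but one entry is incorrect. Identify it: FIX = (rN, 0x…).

[0] flags=0011 → (cmp)
[1] flags=0011 LT?T → r0=0xe0
[2] flags=0011 EQ?F → skip
[3] flags=0011 LT?T → r1=0xdb
[4] flags=1000 → (cmp)
[5] flags=1000 CC?T → r4=0x5f
[6] flags=1000 MI?T → r0=0xa7
[7] flags=1000 PL?F → skip
[8] flags=1010 → (cmp)
[9] flags=1010 VC?T → r4=0xc8
[10] flags=1010 GT?F → skip

FIX = (r1, 0xdb)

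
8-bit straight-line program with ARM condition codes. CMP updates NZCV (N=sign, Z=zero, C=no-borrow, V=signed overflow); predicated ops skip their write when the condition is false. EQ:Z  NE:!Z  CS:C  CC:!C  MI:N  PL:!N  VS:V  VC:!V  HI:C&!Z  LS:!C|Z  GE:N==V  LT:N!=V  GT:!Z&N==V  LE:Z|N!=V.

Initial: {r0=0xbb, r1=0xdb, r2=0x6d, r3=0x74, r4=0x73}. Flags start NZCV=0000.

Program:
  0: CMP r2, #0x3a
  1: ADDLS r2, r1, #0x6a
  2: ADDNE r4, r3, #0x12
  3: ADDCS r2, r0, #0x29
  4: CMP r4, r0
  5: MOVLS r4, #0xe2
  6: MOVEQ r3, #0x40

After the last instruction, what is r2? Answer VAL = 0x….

VAL = 0xe4

[0] flags=0010 → (cmp)
[1] flags=0010 LS?F → skip
[2] flags=0010 NE?T → r4=0x86
[3] flags=0010 CS?T → r2=0xe4
[4] flags=1000 → (cmp)
[5] flags=1000 LS?T → r4=0xe2
[6] flags=1000 EQ?F → skip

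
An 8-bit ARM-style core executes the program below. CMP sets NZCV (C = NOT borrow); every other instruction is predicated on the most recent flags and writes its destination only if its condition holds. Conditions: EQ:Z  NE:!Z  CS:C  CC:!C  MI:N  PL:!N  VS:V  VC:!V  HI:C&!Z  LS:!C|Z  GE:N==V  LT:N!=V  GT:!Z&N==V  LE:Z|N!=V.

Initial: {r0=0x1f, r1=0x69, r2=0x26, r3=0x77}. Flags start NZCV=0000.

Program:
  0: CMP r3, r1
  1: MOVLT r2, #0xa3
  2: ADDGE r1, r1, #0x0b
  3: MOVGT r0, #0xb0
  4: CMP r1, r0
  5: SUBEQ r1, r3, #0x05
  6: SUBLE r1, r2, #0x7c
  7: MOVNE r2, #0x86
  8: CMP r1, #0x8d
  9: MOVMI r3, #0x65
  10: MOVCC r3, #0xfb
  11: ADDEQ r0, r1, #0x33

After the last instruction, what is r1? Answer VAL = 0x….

VAL = 0x74

0: ✓ CMP  NZCV=0010
1: · MOVLT
2: ✓ ADDGE  r1←0x74
3: ✓ MOVGT  r0←0xb0
4: ✓ CMP  NZCV=1001
5: · SUBEQ
6: · SUBLE
7: ✓ MOVNE  r2←0x86
8: ✓ CMP  NZCV=1001
9: ✓ MOVMI  r3←0x65
10: ✓ MOVCC  r3←0xfb
11: · ADDEQ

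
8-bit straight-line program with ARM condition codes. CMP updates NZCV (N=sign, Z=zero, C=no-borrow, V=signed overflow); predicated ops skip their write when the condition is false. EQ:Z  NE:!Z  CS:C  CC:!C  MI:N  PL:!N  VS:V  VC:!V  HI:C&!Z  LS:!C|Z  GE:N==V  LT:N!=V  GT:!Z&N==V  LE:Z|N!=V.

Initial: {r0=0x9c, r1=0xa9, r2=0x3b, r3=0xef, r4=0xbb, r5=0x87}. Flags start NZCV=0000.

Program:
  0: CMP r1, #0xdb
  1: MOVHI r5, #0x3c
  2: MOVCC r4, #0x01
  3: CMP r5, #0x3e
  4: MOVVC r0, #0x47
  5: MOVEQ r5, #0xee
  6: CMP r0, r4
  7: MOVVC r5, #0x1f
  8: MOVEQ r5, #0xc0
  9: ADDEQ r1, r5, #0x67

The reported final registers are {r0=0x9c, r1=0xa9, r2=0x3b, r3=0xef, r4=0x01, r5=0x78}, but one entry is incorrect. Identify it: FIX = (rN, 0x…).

FIX = (r5, 0x1f)

[0] flags=1000 → (cmp)
[1] flags=1000 HI?F → skip
[2] flags=1000 CC?T → r4=0x01
[3] flags=0011 → (cmp)
[4] flags=0011 VC?F → skip
[5] flags=0011 EQ?F → skip
[6] flags=1010 → (cmp)
[7] flags=1010 VC?T → r5=0x1f
[8] flags=1010 EQ?F → skip
[9] flags=1010 EQ?F → skip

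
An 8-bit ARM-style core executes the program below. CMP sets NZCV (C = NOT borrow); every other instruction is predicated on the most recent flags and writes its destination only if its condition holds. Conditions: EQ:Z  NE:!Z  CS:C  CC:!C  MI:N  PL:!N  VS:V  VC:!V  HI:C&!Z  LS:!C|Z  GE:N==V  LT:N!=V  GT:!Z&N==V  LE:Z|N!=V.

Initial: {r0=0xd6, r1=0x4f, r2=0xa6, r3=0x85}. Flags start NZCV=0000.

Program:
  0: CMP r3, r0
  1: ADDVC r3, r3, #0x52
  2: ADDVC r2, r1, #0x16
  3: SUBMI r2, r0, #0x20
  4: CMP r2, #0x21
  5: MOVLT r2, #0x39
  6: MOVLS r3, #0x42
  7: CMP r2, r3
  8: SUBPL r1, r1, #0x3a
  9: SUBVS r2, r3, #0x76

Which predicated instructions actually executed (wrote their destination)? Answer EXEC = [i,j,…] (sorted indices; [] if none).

0: ✓ CMP  NZCV=1000
1: ✓ ADDVC  r3←0xd7
2: ✓ ADDVC  r2←0x65
3: ✓ SUBMI  r2←0xb6
4: ✓ CMP  NZCV=1010
5: ✓ MOVLT  r2←0x39
6: · MOVLS
7: ✓ CMP  NZCV=0000
8: ✓ SUBPL  r1←0x15
9: · SUBVS

EXEC = [1,2,3,5,8]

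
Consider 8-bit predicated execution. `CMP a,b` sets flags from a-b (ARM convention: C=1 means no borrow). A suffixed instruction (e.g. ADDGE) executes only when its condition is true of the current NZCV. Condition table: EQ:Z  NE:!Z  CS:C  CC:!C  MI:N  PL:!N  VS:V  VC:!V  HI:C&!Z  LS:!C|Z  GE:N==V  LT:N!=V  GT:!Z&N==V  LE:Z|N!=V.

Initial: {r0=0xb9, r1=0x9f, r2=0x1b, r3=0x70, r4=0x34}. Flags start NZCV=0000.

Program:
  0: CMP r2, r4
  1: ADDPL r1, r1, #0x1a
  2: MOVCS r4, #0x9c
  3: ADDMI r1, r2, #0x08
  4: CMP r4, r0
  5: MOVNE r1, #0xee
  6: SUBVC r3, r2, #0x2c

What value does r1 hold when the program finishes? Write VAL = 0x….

0: ✓ CMP  NZCV=1000
1: · ADDPL
2: · MOVCS
3: ✓ ADDMI  r1←0x23
4: ✓ CMP  NZCV=0000
5: ✓ MOVNE  r1←0xee
6: ✓ SUBVC  r3←0xef

VAL = 0xee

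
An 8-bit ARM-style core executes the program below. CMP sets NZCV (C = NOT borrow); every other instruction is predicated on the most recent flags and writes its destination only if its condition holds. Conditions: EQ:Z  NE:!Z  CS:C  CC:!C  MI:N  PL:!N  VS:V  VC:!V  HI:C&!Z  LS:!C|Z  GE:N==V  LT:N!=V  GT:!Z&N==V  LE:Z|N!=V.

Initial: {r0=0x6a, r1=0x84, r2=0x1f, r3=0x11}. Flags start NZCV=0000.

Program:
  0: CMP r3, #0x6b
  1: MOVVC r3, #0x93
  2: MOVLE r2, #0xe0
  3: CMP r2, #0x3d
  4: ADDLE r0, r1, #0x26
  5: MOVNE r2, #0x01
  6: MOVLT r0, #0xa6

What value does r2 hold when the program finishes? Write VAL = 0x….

VAL = 0x01

0: ✓ CMP  NZCV=1000
1: ✓ MOVVC  r3←0x93
2: ✓ MOVLE  r2←0xe0
3: ✓ CMP  NZCV=1010
4: ✓ ADDLE  r0←0xaa
5: ✓ MOVNE  r2←0x01
6: ✓ MOVLT  r0←0xa6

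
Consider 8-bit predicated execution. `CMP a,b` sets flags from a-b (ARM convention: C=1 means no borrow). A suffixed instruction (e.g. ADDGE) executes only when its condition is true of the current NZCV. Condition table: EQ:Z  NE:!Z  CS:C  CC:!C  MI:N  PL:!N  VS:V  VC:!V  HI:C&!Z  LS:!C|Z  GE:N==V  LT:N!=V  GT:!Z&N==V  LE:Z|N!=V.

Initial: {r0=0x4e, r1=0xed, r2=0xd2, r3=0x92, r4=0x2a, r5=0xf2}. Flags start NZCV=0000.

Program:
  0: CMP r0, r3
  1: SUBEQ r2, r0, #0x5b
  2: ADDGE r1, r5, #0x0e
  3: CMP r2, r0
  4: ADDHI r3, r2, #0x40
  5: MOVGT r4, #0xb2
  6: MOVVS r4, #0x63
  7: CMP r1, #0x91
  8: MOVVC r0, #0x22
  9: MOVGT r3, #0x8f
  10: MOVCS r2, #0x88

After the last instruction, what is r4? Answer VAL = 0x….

0: ✓ CMP  NZCV=1001
1: · SUBEQ
2: ✓ ADDGE  r1←0x00
3: ✓ CMP  NZCV=1010
4: ✓ ADDHI  r3←0x12
5: · MOVGT
6: · MOVVS
7: ✓ CMP  NZCV=0000
8: ✓ MOVVC  r0←0x22
9: ✓ MOVGT  r3←0x8f
10: · MOVCS

VAL = 0x2a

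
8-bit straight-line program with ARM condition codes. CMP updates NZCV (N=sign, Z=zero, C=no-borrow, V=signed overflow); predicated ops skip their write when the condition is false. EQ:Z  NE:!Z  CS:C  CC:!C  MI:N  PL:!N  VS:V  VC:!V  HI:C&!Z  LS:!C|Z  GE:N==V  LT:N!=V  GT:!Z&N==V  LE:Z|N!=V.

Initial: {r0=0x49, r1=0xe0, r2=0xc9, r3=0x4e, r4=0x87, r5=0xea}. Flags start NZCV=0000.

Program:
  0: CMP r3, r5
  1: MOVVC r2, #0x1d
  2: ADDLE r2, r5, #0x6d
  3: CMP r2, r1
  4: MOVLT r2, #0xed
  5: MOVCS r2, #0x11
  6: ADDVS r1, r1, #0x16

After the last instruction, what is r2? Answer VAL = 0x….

VAL = 0x1d

[0] flags=0000 → (cmp)
[1] flags=0000 VC?T → r2=0x1d
[2] flags=0000 LE?F → skip
[3] flags=0000 → (cmp)
[4] flags=0000 LT?F → skip
[5] flags=0000 CS?F → skip
[6] flags=0000 VS?F → skip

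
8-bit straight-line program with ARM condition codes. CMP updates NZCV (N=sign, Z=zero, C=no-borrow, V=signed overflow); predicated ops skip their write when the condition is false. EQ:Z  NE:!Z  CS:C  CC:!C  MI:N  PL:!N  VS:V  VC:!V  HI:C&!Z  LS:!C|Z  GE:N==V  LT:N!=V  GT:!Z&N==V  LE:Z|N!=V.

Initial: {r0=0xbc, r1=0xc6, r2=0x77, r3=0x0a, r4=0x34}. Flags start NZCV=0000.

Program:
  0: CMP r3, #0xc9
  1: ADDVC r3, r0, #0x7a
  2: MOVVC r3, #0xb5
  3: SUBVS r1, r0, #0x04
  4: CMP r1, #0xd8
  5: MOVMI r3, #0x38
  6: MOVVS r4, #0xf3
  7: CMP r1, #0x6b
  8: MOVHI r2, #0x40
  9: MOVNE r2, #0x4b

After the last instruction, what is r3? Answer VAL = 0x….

0: ✓ CMP  NZCV=0000
1: ✓ ADDVC  r3←0x36
2: ✓ MOVVC  r3←0xb5
3: · SUBVS
4: ✓ CMP  NZCV=1000
5: ✓ MOVMI  r3←0x38
6: · MOVVS
7: ✓ CMP  NZCV=0011
8: ✓ MOVHI  r2←0x40
9: ✓ MOVNE  r2←0x4b

VAL = 0x38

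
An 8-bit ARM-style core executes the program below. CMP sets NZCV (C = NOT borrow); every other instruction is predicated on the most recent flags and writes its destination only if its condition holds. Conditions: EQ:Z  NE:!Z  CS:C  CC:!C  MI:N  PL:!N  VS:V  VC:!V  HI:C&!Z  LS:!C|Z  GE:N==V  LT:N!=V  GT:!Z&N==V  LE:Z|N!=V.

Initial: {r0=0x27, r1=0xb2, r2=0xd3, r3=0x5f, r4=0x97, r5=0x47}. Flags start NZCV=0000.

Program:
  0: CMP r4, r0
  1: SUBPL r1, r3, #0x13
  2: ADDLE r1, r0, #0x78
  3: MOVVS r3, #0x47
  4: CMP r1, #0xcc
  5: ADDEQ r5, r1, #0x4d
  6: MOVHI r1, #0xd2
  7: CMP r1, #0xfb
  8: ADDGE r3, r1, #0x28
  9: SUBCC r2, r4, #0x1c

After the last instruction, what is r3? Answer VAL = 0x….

0: ✓ CMP  NZCV=0011
1: ✓ SUBPL  r1←0x4c
2: ✓ ADDLE  r1←0x9f
3: ✓ MOVVS  r3←0x47
4: ✓ CMP  NZCV=1000
5: · ADDEQ
6: · MOVHI
7: ✓ CMP  NZCV=1000
8: · ADDGE
9: ✓ SUBCC  r2←0x7b

VAL = 0x47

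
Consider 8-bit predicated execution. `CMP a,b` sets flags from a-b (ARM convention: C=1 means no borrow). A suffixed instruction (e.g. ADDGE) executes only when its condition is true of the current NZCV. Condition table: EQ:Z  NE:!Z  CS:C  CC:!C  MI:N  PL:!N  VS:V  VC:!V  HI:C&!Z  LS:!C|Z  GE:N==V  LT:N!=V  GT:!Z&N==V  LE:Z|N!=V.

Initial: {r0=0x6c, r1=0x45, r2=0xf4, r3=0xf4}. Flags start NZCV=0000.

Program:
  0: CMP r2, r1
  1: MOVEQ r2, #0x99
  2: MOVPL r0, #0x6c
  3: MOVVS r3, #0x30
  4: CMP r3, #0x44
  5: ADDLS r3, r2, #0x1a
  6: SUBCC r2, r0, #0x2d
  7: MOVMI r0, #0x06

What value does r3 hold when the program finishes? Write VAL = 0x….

VAL = 0xf4

0: ✓ CMP  NZCV=1010
1: · MOVEQ
2: · MOVPL
3: · MOVVS
4: ✓ CMP  NZCV=1010
5: · ADDLS
6: · SUBCC
7: ✓ MOVMI  r0←0x06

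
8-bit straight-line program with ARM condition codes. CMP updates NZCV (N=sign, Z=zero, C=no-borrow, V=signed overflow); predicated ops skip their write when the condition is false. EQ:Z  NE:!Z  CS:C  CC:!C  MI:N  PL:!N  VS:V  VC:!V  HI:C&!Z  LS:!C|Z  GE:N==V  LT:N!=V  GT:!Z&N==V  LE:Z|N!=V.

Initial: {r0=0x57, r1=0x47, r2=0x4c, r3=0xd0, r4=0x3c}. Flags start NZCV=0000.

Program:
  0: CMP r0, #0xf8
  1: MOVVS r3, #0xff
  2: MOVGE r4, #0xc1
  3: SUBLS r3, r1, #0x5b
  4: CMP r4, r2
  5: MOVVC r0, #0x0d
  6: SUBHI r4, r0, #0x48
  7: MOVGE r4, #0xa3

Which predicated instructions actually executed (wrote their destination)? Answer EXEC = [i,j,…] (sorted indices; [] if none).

[0] flags=0000 → (cmp)
[1] flags=0000 VS?F → skip
[2] flags=0000 GE?T → r4=0xc1
[3] flags=0000 LS?T → r3=0xec
[4] flags=0011 → (cmp)
[5] flags=0011 VC?F → skip
[6] flags=0011 HI?T → r4=0x0f
[7] flags=0011 GE?F → skip

EXEC = [2,3,6]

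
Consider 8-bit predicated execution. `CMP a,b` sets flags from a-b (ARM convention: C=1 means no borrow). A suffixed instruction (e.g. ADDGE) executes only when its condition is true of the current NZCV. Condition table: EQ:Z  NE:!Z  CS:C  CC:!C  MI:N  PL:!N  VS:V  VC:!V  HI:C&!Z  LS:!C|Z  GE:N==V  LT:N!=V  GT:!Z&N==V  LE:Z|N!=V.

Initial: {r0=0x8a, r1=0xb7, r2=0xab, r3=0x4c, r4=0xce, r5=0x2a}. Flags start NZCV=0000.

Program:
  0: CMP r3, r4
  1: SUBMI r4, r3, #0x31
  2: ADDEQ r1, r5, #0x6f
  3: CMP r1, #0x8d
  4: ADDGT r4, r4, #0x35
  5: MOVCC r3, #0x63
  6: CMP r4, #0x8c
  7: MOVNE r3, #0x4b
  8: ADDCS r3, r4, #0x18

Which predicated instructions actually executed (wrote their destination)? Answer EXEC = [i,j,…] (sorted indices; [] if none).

[0] flags=0000 → (cmp)
[1] flags=0000 MI?F → skip
[2] flags=0000 EQ?F → skip
[3] flags=0010 → (cmp)
[4] flags=0010 GT?T → r4=0x03
[5] flags=0010 CC?F → skip
[6] flags=0000 → (cmp)
[7] flags=0000 NE?T → r3=0x4b
[8] flags=0000 CS?F → skip

EXEC = [4,7]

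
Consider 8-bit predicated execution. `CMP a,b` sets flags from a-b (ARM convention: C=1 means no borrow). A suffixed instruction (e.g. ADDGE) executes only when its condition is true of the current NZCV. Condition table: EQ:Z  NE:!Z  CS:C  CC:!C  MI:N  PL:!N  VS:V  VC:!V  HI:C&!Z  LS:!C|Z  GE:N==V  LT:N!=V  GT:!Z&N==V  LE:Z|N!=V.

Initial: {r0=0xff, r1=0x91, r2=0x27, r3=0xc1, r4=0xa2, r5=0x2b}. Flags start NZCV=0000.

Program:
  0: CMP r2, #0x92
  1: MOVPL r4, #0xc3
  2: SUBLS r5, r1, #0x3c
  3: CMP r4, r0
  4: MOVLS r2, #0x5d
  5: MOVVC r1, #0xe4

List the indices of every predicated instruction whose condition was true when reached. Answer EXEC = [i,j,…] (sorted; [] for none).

EXEC = [2,4,5]

[0] flags=1001 → (cmp)
[1] flags=1001 PL?F → skip
[2] flags=1001 LS?T → r5=0x55
[3] flags=1000 → (cmp)
[4] flags=1000 LS?T → r2=0x5d
[5] flags=1000 VC?T → r1=0xe4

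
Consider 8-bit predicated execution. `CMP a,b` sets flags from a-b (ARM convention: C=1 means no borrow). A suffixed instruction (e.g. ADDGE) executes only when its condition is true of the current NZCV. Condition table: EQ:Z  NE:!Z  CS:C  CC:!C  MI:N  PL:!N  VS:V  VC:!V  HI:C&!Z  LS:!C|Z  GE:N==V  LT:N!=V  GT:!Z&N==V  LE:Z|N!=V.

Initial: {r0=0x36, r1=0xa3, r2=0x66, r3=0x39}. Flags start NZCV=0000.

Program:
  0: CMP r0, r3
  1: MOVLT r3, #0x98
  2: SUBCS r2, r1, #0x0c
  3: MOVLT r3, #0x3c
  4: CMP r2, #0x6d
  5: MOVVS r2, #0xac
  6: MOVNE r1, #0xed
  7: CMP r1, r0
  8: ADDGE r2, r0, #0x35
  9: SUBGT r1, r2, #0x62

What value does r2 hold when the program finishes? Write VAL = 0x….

0: ✓ CMP  NZCV=1000
1: ✓ MOVLT  r3←0x98
2: · SUBCS
3: ✓ MOVLT  r3←0x3c
4: ✓ CMP  NZCV=1000
5: · MOVVS
6: ✓ MOVNE  r1←0xed
7: ✓ CMP  NZCV=1010
8: · ADDGE
9: · SUBGT

VAL = 0x66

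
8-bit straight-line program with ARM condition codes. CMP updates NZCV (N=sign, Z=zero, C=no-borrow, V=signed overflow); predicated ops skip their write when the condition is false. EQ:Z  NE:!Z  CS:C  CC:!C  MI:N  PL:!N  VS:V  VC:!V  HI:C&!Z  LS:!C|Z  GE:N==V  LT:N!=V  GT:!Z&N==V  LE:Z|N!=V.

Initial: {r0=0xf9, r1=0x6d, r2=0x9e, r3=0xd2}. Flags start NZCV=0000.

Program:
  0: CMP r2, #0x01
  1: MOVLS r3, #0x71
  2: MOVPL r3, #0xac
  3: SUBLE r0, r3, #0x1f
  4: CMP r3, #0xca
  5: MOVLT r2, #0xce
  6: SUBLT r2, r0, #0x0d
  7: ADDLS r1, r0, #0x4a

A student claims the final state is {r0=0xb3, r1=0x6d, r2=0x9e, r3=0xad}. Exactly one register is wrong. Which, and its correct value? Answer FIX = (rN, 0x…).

[0] flags=1010 → (cmp)
[1] flags=1010 LS?F → skip
[2] flags=1010 PL?F → skip
[3] flags=1010 LE?T → r0=0xb3
[4] flags=0010 → (cmp)
[5] flags=0010 LT?F → skip
[6] flags=0010 LT?F → skip
[7] flags=0010 LS?F → skip

FIX = (r3, 0xd2)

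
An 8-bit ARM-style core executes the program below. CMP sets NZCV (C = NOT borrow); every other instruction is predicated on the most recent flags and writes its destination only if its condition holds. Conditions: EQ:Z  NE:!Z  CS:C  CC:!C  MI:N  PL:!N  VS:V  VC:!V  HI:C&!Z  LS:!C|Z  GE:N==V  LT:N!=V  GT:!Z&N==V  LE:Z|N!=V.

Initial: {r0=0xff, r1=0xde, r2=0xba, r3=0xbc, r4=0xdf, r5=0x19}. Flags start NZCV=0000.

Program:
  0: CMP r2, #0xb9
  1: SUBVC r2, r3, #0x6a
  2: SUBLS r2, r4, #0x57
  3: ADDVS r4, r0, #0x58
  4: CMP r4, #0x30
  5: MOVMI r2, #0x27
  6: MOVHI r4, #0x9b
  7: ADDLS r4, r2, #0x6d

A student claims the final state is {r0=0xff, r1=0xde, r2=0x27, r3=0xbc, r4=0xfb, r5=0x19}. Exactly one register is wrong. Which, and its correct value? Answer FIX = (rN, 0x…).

FIX = (r4, 0x9b)

0: ✓ CMP  NZCV=0010
1: ✓ SUBVC  r2←0x52
2: · SUBLS
3: · ADDVS
4: ✓ CMP  NZCV=1010
5: ✓ MOVMI  r2←0x27
6: ✓ MOVHI  r4←0x9b
7: · ADDLS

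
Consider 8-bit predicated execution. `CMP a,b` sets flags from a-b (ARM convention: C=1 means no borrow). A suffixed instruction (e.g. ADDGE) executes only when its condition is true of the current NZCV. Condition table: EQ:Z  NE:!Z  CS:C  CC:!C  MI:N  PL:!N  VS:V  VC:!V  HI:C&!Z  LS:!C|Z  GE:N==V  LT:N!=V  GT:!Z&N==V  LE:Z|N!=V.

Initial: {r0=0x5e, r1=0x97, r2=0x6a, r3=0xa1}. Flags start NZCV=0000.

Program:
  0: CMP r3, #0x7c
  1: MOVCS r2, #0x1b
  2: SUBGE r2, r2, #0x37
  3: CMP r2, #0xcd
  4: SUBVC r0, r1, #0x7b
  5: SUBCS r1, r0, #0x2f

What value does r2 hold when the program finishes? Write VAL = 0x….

VAL = 0x1b

[0] flags=0011 → (cmp)
[1] flags=0011 CS?T → r2=0x1b
[2] flags=0011 GE?F → skip
[3] flags=0000 → (cmp)
[4] flags=0000 VC?T → r0=0x1c
[5] flags=0000 CS?F → skip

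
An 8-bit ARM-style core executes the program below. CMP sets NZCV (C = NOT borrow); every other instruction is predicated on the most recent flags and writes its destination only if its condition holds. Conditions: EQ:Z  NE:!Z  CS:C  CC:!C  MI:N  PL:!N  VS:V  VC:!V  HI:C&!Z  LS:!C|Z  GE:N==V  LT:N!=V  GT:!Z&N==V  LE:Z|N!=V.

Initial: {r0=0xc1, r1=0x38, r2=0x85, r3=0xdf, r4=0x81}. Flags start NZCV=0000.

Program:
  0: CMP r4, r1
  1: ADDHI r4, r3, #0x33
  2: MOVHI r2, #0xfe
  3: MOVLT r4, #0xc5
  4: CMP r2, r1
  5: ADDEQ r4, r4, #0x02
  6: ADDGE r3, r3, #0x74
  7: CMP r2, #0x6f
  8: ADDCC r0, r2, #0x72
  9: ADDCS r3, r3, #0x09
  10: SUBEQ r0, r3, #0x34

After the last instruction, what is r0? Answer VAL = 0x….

VAL = 0xc1

[0] flags=0011 → (cmp)
[1] flags=0011 HI?T → r4=0x12
[2] flags=0011 HI?T → r2=0xfe
[3] flags=0011 LT?T → r4=0xc5
[4] flags=1010 → (cmp)
[5] flags=1010 EQ?F → skip
[6] flags=1010 GE?F → skip
[7] flags=1010 → (cmp)
[8] flags=1010 CC?F → skip
[9] flags=1010 CS?T → r3=0xe8
[10] flags=1010 EQ?F → skip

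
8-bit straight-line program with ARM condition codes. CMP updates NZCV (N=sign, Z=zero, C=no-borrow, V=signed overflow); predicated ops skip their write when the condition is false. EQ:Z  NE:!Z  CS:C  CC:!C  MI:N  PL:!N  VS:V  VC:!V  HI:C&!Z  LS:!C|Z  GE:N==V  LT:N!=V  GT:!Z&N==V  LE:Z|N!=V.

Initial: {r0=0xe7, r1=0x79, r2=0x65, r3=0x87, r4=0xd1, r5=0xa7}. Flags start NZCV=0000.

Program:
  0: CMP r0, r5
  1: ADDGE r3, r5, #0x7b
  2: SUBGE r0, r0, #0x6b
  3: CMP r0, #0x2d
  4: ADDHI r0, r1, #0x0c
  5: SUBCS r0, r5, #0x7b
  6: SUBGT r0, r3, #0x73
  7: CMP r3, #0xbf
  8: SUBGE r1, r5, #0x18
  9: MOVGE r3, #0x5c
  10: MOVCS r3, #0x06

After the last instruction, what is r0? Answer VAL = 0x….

0: ✓ CMP  NZCV=0010
1: ✓ ADDGE  r3←0x22
2: ✓ SUBGE  r0←0x7c
3: ✓ CMP  NZCV=0010
4: ✓ ADDHI  r0←0x85
5: ✓ SUBCS  r0←0x2c
6: ✓ SUBGT  r0←0xaf
7: ✓ CMP  NZCV=0000
8: ✓ SUBGE  r1←0x8f
9: ✓ MOVGE  r3←0x5c
10: · MOVCS

VAL = 0xaf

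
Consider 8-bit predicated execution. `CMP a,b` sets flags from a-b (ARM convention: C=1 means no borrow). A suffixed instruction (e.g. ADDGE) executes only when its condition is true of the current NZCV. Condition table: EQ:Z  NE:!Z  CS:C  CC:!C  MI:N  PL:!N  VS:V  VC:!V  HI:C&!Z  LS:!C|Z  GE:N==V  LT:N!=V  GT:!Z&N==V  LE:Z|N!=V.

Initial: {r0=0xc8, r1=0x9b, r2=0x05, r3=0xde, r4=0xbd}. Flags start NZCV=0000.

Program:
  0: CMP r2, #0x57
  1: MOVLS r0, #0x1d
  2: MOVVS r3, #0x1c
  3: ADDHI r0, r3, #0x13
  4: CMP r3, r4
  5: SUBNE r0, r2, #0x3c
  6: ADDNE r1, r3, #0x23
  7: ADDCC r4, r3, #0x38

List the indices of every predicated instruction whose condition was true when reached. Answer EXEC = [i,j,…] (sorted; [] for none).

EXEC = [1,5,6]

0: ✓ CMP  NZCV=1000
1: ✓ MOVLS  r0←0x1d
2: · MOVVS
3: · ADDHI
4: ✓ CMP  NZCV=0010
5: ✓ SUBNE  r0←0xc9
6: ✓ ADDNE  r1←0x01
7: · ADDCC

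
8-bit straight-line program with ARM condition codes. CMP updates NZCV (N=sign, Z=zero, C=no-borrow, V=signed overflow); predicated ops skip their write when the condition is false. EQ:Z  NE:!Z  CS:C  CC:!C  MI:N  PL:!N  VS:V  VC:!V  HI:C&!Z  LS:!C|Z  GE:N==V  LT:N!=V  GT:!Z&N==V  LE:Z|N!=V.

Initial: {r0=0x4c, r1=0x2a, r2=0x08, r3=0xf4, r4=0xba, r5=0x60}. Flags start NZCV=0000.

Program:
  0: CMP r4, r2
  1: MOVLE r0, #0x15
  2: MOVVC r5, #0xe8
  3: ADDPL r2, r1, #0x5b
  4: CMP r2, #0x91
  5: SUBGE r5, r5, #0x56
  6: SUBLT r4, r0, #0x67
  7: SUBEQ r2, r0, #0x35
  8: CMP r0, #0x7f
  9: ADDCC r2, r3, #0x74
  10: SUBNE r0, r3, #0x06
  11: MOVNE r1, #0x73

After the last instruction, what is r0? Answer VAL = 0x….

VAL = 0xee

[0] flags=1010 → (cmp)
[1] flags=1010 LE?T → r0=0x15
[2] flags=1010 VC?T → r5=0xe8
[3] flags=1010 PL?F → skip
[4] flags=0000 → (cmp)
[5] flags=0000 GE?T → r5=0x92
[6] flags=0000 LT?F → skip
[7] flags=0000 EQ?F → skip
[8] flags=1000 → (cmp)
[9] flags=1000 CC?T → r2=0x68
[10] flags=1000 NE?T → r0=0xee
[11] flags=1000 NE?T → r1=0x73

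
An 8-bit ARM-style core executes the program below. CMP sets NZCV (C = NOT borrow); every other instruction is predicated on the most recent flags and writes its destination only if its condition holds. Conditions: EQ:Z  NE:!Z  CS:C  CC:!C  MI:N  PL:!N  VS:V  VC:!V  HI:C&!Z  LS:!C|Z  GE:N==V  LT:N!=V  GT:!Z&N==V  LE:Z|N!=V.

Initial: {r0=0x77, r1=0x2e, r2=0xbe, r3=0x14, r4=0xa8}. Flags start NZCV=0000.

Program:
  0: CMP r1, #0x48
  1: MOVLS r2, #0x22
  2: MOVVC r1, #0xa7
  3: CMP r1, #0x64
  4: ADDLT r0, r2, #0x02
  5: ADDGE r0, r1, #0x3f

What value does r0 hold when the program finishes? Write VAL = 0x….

[0] flags=1000 → (cmp)
[1] flags=1000 LS?T → r2=0x22
[2] flags=1000 VC?T → r1=0xa7
[3] flags=0011 → (cmp)
[4] flags=0011 LT?T → r0=0x24
[5] flags=0011 GE?F → skip

VAL = 0x24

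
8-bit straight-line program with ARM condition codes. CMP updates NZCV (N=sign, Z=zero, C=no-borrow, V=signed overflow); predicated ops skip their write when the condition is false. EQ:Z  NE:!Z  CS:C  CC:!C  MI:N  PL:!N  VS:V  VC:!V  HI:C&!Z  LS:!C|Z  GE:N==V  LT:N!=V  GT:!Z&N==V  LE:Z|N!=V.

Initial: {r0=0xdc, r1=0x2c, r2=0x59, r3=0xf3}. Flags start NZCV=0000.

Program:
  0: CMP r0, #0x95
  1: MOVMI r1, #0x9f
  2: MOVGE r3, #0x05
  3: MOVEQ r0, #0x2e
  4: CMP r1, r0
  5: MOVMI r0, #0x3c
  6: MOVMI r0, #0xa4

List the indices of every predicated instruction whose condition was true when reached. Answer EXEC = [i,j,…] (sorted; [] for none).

0: ✓ CMP  NZCV=0010
1: · MOVMI
2: ✓ MOVGE  r3←0x05
3: · MOVEQ
4: ✓ CMP  NZCV=0000
5: · MOVMI
6: · MOVMI

EXEC = [2]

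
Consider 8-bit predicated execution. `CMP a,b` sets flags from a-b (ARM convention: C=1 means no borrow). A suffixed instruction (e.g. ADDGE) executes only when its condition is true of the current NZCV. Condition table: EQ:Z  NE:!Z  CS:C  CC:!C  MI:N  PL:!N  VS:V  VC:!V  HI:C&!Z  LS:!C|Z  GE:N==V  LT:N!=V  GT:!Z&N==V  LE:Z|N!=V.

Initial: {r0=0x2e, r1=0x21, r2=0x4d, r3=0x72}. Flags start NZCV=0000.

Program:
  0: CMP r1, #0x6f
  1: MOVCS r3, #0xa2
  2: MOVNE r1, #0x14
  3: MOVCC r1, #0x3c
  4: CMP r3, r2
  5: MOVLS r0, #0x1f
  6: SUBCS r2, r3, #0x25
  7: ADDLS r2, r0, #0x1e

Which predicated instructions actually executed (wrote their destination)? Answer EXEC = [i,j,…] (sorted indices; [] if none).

EXEC = [2,3,6]

0: ✓ CMP  NZCV=1000
1: · MOVCS
2: ✓ MOVNE  r1←0x14
3: ✓ MOVCC  r1←0x3c
4: ✓ CMP  NZCV=0010
5: · MOVLS
6: ✓ SUBCS  r2←0x4d
7: · ADDLS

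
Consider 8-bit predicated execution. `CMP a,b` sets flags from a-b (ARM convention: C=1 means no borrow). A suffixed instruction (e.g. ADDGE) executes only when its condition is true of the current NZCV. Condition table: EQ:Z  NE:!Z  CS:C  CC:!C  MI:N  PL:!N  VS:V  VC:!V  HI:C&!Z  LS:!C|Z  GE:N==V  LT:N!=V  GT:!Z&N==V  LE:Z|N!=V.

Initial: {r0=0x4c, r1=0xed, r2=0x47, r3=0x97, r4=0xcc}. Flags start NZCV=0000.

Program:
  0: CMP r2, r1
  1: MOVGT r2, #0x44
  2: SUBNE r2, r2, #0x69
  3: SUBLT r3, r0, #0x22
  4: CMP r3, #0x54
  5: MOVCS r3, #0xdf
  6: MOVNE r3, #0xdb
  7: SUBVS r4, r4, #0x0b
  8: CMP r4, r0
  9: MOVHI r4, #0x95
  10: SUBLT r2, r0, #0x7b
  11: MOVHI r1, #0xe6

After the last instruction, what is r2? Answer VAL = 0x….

[0] flags=0000 → (cmp)
[1] flags=0000 GT?T → r2=0x44
[2] flags=0000 NE?T → r2=0xdb
[3] flags=0000 LT?F → skip
[4] flags=0011 → (cmp)
[5] flags=0011 CS?T → r3=0xdf
[6] flags=0011 NE?T → r3=0xdb
[7] flags=0011 VS?T → r4=0xc1
[8] flags=0011 → (cmp)
[9] flags=0011 HI?T → r4=0x95
[10] flags=0011 LT?T → r2=0xd1
[11] flags=0011 HI?T → r1=0xe6

VAL = 0xd1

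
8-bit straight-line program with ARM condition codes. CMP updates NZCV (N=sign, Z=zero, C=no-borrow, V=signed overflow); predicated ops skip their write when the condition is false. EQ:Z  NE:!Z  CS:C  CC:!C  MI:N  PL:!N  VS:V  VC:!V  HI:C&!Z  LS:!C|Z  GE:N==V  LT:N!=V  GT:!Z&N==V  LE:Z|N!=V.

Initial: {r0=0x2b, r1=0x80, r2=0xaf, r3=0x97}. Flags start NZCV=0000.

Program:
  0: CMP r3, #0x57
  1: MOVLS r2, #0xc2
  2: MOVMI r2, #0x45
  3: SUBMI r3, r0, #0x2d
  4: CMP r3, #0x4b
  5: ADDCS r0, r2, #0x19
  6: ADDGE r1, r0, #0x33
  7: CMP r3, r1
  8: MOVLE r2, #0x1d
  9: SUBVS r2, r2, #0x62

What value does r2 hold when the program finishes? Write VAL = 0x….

VAL = 0xaf

[0] flags=0011 → (cmp)
[1] flags=0011 LS?F → skip
[2] flags=0011 MI?F → skip
[3] flags=0011 MI?F → skip
[4] flags=0011 → (cmp)
[5] flags=0011 CS?T → r0=0xc8
[6] flags=0011 GE?F → skip
[7] flags=0010 → (cmp)
[8] flags=0010 LE?F → skip
[9] flags=0010 VS?F → skip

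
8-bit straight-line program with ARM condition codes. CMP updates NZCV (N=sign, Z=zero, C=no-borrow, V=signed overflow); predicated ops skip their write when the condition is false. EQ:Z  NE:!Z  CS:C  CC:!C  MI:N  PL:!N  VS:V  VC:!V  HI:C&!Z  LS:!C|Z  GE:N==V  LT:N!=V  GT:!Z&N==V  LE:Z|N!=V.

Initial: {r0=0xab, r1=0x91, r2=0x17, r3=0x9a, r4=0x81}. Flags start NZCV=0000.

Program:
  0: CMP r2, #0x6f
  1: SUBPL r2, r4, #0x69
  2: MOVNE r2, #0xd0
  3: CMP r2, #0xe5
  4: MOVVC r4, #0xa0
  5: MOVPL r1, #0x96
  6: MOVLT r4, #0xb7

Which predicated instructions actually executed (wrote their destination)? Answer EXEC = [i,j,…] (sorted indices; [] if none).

[0] flags=1000 → (cmp)
[1] flags=1000 PL?F → skip
[2] flags=1000 NE?T → r2=0xd0
[3] flags=1000 → (cmp)
[4] flags=1000 VC?T → r4=0xa0
[5] flags=1000 PL?F → skip
[6] flags=1000 LT?T → r4=0xb7

EXEC = [2,4,6]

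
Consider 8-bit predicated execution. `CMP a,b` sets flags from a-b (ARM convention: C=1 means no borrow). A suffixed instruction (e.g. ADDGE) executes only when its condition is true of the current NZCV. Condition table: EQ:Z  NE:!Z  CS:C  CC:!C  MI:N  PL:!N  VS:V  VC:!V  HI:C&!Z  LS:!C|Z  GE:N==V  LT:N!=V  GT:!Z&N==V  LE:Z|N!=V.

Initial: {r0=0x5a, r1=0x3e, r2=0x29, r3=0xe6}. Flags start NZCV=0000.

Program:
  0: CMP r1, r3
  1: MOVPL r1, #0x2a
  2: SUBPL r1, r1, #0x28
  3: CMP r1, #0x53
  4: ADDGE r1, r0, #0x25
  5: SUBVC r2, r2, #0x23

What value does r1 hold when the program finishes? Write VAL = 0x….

0: ✓ CMP  NZCV=0000
1: ✓ MOVPL  r1←0x2a
2: ✓ SUBPL  r1←0x02
3: ✓ CMP  NZCV=1000
4: · ADDGE
5: ✓ SUBVC  r2←0x06

VAL = 0x02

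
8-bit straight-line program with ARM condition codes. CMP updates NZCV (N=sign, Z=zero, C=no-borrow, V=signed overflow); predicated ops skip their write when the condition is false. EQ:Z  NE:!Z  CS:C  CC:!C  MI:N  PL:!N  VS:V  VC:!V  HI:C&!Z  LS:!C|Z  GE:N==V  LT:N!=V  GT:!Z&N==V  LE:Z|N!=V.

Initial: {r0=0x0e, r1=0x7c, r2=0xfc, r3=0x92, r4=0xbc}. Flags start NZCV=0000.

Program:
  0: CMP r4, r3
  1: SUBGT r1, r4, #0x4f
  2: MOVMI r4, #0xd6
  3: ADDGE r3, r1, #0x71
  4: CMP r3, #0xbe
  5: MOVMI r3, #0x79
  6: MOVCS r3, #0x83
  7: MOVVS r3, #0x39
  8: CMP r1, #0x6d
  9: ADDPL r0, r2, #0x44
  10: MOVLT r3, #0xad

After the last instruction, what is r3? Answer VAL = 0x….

0: ✓ CMP  NZCV=0010
1: ✓ SUBGT  r1←0x6d
2: · MOVMI
3: ✓ ADDGE  r3←0xde
4: ✓ CMP  NZCV=0010
5: · MOVMI
6: ✓ MOVCS  r3←0x83
7: · MOVVS
8: ✓ CMP  NZCV=0110
9: ✓ ADDPL  r0←0x40
10: · MOVLT

VAL = 0x83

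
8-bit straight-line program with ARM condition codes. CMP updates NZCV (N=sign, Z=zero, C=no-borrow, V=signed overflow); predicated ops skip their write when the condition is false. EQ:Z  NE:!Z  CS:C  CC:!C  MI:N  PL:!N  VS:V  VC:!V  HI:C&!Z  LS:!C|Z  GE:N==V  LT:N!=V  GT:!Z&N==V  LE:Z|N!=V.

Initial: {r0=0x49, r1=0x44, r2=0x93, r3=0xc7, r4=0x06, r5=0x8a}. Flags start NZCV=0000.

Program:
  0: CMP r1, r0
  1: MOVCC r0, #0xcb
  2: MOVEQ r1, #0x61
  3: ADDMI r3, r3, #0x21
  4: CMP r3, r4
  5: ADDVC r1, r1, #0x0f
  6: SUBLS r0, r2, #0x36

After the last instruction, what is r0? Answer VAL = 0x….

0: ✓ CMP  NZCV=1000
1: ✓ MOVCC  r0←0xcb
2: · MOVEQ
3: ✓ ADDMI  r3←0xe8
4: ✓ CMP  NZCV=1010
5: ✓ ADDVC  r1←0x53
6: · SUBLS

VAL = 0xcb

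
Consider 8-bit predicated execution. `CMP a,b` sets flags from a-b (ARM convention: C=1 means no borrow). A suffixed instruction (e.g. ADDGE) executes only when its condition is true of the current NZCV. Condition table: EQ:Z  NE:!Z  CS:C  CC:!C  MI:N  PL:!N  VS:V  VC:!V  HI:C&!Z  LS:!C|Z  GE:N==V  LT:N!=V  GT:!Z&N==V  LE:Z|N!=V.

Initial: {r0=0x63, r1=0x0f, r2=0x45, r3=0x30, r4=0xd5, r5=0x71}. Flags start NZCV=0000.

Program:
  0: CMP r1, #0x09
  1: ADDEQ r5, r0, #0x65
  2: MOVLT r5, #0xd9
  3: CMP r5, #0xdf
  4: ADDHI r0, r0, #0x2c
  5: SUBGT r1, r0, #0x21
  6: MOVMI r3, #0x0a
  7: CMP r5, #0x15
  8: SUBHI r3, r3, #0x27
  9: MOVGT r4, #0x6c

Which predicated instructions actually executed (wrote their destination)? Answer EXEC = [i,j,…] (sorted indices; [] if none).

[0] flags=0010 → (cmp)
[1] flags=0010 EQ?F → skip
[2] flags=0010 LT?F → skip
[3] flags=1001 → (cmp)
[4] flags=1001 HI?F → skip
[5] flags=1001 GT?T → r1=0x42
[6] flags=1001 MI?T → r3=0x0a
[7] flags=0010 → (cmp)
[8] flags=0010 HI?T → r3=0xe3
[9] flags=0010 GT?T → r4=0x6c

EXEC = [5,6,8,9]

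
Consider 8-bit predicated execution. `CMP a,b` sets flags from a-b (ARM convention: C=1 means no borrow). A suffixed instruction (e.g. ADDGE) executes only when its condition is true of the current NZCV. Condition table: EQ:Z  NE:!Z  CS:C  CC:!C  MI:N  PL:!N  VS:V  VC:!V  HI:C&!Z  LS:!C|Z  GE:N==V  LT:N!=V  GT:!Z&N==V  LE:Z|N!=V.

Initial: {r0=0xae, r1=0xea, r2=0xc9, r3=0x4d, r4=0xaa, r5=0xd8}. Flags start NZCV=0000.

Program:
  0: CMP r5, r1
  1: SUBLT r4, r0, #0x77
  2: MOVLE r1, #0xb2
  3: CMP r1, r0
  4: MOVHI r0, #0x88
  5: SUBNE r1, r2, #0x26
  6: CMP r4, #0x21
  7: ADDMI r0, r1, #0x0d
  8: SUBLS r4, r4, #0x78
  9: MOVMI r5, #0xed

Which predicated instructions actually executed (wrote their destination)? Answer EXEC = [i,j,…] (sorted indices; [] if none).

[0] flags=1000 → (cmp)
[1] flags=1000 LT?T → r4=0x37
[2] flags=1000 LE?T → r1=0xb2
[3] flags=0010 → (cmp)
[4] flags=0010 HI?T → r0=0x88
[5] flags=0010 NE?T → r1=0xa3
[6] flags=0010 → (cmp)
[7] flags=0010 MI?F → skip
[8] flags=0010 LS?F → skip
[9] flags=0010 MI?F → skip

EXEC = [1,2,4,5]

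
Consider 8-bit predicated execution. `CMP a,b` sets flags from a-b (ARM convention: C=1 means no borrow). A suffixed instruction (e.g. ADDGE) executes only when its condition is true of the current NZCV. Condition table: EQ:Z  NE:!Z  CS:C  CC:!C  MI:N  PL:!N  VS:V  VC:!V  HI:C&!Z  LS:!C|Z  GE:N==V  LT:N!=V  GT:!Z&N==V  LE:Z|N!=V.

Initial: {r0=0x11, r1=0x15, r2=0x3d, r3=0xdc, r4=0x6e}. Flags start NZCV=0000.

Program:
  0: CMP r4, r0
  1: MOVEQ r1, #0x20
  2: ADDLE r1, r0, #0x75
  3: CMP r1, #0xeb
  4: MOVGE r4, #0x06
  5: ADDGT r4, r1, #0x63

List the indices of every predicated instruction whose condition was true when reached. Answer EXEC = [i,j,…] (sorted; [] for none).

EXEC = [4,5]

[0] flags=0010 → (cmp)
[1] flags=0010 EQ?F → skip
[2] flags=0010 LE?F → skip
[3] flags=0000 → (cmp)
[4] flags=0000 GE?T → r4=0x06
[5] flags=0000 GT?T → r4=0x78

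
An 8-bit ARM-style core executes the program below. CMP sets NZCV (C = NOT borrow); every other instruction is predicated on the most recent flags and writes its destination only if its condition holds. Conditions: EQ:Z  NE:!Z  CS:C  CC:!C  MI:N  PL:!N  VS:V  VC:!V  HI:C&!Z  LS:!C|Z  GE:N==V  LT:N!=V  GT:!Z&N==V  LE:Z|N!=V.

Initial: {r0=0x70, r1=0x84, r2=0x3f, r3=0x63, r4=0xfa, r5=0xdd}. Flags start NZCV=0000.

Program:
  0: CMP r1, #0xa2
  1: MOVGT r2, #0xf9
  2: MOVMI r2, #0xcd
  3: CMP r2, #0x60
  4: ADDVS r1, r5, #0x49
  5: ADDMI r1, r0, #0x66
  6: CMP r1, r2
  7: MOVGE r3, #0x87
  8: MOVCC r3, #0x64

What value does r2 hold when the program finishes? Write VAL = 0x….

VAL = 0xcd

0: ✓ CMP  NZCV=1000
1: · MOVGT
2: ✓ MOVMI  r2←0xcd
3: ✓ CMP  NZCV=0011
4: ✓ ADDVS  r1←0x26
5: · ADDMI
6: ✓ CMP  NZCV=0000
7: ✓ MOVGE  r3←0x87
8: ✓ MOVCC  r3←0x64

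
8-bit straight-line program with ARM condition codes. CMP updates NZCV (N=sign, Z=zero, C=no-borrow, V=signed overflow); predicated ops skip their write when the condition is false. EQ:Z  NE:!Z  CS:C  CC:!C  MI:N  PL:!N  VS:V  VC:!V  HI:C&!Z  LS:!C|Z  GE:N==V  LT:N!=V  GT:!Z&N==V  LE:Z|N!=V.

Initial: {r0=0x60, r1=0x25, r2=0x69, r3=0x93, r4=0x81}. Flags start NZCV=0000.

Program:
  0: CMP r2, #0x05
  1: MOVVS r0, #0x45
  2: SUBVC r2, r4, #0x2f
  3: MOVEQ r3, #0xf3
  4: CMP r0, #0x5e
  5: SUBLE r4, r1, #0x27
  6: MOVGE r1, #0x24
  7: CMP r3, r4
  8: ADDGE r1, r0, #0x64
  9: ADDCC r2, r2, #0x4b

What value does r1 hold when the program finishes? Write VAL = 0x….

[0] flags=0010 → (cmp)
[1] flags=0010 VS?F → skip
[2] flags=0010 VC?T → r2=0x52
[3] flags=0010 EQ?F → skip
[4] flags=0010 → (cmp)
[5] flags=0010 LE?F → skip
[6] flags=0010 GE?T → r1=0x24
[7] flags=0010 → (cmp)
[8] flags=0010 GE?T → r1=0xc4
[9] flags=0010 CC?F → skip

VAL = 0xc4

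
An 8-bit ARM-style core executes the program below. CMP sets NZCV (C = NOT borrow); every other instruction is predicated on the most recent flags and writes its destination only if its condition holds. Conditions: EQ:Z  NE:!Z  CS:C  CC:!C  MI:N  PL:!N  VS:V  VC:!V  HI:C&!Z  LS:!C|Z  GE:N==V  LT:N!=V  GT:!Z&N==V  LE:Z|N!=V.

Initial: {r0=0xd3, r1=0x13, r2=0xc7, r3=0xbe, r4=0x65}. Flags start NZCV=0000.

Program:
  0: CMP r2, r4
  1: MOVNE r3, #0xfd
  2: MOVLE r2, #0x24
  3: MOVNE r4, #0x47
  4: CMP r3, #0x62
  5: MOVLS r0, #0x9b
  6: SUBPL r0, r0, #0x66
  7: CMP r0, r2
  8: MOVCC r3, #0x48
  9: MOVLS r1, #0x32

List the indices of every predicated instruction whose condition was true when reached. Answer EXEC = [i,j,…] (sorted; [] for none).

0: ✓ CMP  NZCV=0011
1: ✓ MOVNE  r3←0xfd
2: ✓ MOVLE  r2←0x24
3: ✓ MOVNE  r4←0x47
4: ✓ CMP  NZCV=1010
5: · MOVLS
6: · SUBPL
7: ✓ CMP  NZCV=1010
8: · MOVCC
9: · MOVLS

EXEC = [1,2,3]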